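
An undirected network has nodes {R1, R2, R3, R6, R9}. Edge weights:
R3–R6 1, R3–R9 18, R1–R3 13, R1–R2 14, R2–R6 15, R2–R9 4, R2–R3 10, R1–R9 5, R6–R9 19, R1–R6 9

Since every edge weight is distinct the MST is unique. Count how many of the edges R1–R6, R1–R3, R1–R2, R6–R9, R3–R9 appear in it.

Sort edges by weight, then run Kruskal:
R3–R6 (1): add — endpoints in different components.
R2–R9 (4): add — endpoints in different components.
R1–R9 (5): add — endpoints in different components.
R1–R6 (9): add — endpoints in different components.
MST edge set: {R3–R6, R2–R9, R1–R9, R1–R6}.
Of the listed edges, {R1–R6} are in the MST → 1.

1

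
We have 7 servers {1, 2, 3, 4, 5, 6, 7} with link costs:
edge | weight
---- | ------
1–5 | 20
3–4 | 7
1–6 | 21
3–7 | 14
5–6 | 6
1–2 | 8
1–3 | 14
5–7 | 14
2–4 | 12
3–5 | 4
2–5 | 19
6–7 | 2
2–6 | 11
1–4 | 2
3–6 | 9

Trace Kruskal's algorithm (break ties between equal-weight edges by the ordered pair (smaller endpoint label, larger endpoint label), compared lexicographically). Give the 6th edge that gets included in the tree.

1-2

Kruskal's algorithm — process edges by increasing weight (ties by edge label):
1–4 (2): add — endpoints in different components.
6–7 (2): add — endpoints in different components.
3–5 (4): add — endpoints in different components.
5–6 (6): add — endpoints in different components.
3–4 (7): add — endpoints in different components.
1–2 (8): add — endpoints in different components.
The 6th edge added is 1–2.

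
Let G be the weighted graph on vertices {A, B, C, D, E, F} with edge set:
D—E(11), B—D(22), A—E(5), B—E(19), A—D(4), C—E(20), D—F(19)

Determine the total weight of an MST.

Grow the tree from D using Prim:
Step 1: cheapest edge leaving the tree is A—D (4); add A.
Step 2: cheapest edge leaving the tree is A—E (5); add E.
Step 3: cheapest edge leaving the tree is B—E (19); add B.
Step 4: cheapest edge leaving the tree is D—F (19); add F.
Step 5: cheapest edge leaving the tree is C—E (20); add C.
MST edges: A—D, A—E, B—E, D—F, C—E; total weight 4+5+19+19+20 = 67.

67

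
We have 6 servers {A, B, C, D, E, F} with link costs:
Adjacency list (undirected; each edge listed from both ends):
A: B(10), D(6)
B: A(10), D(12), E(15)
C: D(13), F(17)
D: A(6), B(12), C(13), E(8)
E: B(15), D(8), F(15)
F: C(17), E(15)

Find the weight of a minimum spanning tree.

52

Kruskal's algorithm — process edges by increasing weight (ties by edge label):
A D (6): add — endpoints in different components.
D E (8): add — endpoints in different components.
A B (10): add — endpoints in different components.
B D (12): skip — B and D already connected.
C D (13): add — endpoints in different components.
B E (15): skip — B and E already connected.
E F (15): add — endpoints in different components.
MST edges: A D, D E, A B, C D, E F; total weight 6+8+10+13+15 = 52.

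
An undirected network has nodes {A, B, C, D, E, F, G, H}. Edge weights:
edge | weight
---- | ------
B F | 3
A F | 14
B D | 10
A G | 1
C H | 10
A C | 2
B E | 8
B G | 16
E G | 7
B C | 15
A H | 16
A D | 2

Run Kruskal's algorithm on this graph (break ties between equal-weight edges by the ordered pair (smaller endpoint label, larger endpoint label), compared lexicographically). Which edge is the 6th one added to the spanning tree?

Kruskal's algorithm — process edges by increasing weight (ties by edge label):
A G (1): add — endpoints in different components.
A C (2): add — endpoints in different components.
A D (2): add — endpoints in different components.
B F (3): add — endpoints in different components.
E G (7): add — endpoints in different components.
B E (8): add — endpoints in different components.
B D (10): skip — B and D already connected.
C H (10): add — endpoints in different components.
The 6th edge added is B E.

B-E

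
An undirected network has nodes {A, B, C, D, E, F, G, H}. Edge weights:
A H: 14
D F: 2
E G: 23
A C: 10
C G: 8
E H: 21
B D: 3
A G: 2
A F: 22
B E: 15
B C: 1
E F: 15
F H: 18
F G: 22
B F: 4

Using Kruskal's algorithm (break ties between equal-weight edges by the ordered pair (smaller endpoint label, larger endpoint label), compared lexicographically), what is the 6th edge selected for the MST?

A-H

Kruskal's algorithm — process edges by increasing weight (ties by edge label):
B C (1): add — endpoints in different components.
A G (2): add — endpoints in different components.
D F (2): add — endpoints in different components.
B D (3): add — endpoints in different components.
B F (4): skip — B and F already connected.
C G (8): add — endpoints in different components.
A C (10): skip — A and C already connected.
A H (14): add — endpoints in different components.
B E (15): add — endpoints in different components.
The 6th edge added is A H.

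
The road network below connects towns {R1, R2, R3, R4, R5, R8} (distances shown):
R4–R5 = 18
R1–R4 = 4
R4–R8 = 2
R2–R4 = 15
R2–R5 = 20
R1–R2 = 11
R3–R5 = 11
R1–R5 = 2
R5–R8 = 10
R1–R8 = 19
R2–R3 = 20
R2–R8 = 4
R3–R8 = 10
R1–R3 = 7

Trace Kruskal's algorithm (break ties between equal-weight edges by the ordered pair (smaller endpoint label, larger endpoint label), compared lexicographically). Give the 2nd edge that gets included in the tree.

R4-R8

Sort edges by weight, then run Kruskal:
R1–R5 (2): add — endpoints in different components.
R4–R8 (2): add — endpoints in different components.
R1–R4 (4): add — endpoints in different components.
R2–R8 (4): add — endpoints in different components.
R1–R3 (7): add — endpoints in different components.
The 2nd edge added is R4–R8.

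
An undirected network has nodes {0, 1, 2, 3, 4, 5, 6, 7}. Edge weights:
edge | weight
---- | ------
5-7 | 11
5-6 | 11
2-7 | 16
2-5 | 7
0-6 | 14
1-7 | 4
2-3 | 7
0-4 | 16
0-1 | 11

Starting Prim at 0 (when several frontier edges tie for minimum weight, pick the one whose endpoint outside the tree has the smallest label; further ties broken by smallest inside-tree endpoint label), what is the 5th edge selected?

2-3

Grow the tree from 0 using Prim:
Step 1: frontier [0-1 11, 0-6 14, 0-4 16] → take 0-1 (11); add 1.
Step 2: frontier [0-6 14, 0-4 16, 1-7 4] → take 1-7 (4); add 7.
Step 3: frontier [0-6 14, 0-4 16, 5-7 11, 2-7 16] → take 5-7 (11); add 5.
Step 4: frontier [0-6 14, 0-4 16, 2-5 7, 5-6 11, 2-7 16] → take 2-5 (7); add 2.
Step 5: frontier [0-6 14, 0-4 16, 2-3 7, 5-6 11] → take 2-3 (7); add 3.
Step 6: frontier [0-6 14, 0-4 16, 5-6 11] → take 5-6 (11); add 6.
Step 7: frontier [0-4 16] → take 0-4 (16); add 4.
The 5th edge added is 2-3.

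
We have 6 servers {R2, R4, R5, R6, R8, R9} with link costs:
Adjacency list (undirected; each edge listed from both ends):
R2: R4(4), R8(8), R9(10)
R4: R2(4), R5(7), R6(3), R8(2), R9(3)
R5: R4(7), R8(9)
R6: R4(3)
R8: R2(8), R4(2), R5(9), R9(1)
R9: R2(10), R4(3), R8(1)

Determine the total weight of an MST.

17

Sort edges by weight, then run Kruskal:
R8–R9 (1): add — endpoints in different components.
R4–R8 (2): add — endpoints in different components.
R4–R6 (3): add — endpoints in different components.
R4–R9 (3): skip — R4 and R9 already connected.
R2–R4 (4): add — endpoints in different components.
R4–R5 (7): add — endpoints in different components.
MST edges: R8–R9, R4–R8, R4–R6, R2–R4, R4–R5; total weight 1+2+3+4+7 = 17.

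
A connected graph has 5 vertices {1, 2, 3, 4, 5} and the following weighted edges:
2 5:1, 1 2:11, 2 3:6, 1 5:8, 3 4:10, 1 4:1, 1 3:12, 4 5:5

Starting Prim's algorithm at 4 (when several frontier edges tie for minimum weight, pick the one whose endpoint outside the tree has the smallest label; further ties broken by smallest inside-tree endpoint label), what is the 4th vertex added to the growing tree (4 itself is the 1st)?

2

Grow the tree from 4 using Prim:
Step 1: frontier [1 4 1, 4 5 5, 3 4 10] → take 1 4 (1); add 1.
Step 2: frontier [1 5 8, 1 2 11, 1 3 12, 4 5 5, 3 4 10] → take 4 5 (5); add 5.
Step 3: frontier [1 2 11, 1 3 12, 3 4 10, 2 5 1] → take 2 5 (1); add 2.
Step 4: frontier [1 3 12, 2 3 6, 3 4 10] → take 2 3 (6); add 3.
Vertex order: 4, 1, 5, 2, 3. The 4th vertex is 2.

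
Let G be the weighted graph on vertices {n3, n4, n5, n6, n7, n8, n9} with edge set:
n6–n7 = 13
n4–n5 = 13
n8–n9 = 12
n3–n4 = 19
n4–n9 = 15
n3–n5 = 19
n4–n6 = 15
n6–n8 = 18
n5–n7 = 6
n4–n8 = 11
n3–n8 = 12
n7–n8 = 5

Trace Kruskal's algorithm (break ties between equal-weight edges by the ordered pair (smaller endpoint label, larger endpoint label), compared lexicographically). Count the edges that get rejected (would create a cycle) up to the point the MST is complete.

Kruskal: consider edges lightest-first.
n7–n8 (5): add — endpoints in different components.
n5–n7 (6): add — endpoints in different components.
n4–n8 (11): add — endpoints in different components.
n3–n8 (12): add — endpoints in different components.
n8–n9 (12): add — endpoints in different components.
n4–n5 (13): skip — n5 and n4 already connected.
n6–n7 (13): add — endpoints in different components.
Edges rejected before the tree was complete: 1.

1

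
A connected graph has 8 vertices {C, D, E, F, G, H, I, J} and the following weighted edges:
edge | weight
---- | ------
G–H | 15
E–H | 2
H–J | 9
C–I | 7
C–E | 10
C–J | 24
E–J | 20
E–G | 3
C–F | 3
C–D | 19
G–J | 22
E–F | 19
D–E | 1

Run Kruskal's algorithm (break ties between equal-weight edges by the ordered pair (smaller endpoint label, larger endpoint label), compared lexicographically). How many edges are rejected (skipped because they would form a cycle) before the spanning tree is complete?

0

Kruskal: consider edges lightest-first.
D–E (1): add — endpoints in different components.
E–H (2): add — endpoints in different components.
C–F (3): add — endpoints in different components.
E–G (3): add — endpoints in different components.
C–I (7): add — endpoints in different components.
H–J (9): add — endpoints in different components.
C–E (10): add — endpoints in different components.
Edges rejected before the tree was complete: 0.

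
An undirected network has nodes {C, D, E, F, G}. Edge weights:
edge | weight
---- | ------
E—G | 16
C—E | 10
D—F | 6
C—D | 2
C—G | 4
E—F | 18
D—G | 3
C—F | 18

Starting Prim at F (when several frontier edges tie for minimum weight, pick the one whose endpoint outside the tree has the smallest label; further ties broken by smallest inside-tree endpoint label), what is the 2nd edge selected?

Prim's algorithm from F:
Step 1: frontier [D—F 6, C—F 18, E—F 18] → take D—F (6); add D.
Step 2: frontier [C—D 2, D—G 3, C—F 18, E—F 18] → take C—D (2); add C.
Step 3: frontier [C—G 4, C—E 10, D—G 3, E—F 18] → take D—G (3); add G.
Step 4: frontier [C—E 10, E—F 18, E—G 16] → take C—E (10); add E.
The 2nd edge added is C—D.

C-D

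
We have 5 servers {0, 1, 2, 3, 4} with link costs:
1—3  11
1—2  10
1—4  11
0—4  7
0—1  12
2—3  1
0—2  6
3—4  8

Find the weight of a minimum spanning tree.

Sort edges by weight, then run Kruskal:
2—3 (1): add. Components now {0} {1} {2,3} {4}
0—2 (6): add. Components now {0,2,3} {1} {4}
0—4 (7): add. Components now {0,2,3,4} {1}
3—4 (8): skip — 3 and 4 already connected.
1—2 (10): add. Components now {0,1,2,3,4}
MST edges: 2—3, 0—2, 0—4, 1—2; total weight 1+6+7+10 = 24.

24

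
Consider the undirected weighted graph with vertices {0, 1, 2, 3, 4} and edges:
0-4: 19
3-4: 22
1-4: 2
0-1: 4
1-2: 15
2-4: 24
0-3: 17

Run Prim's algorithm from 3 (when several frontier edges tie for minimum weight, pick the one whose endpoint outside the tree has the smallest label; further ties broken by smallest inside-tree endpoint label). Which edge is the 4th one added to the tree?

Prim, starting at 3.
Step 1: cheapest edge leaving the tree is 0-3 (17); add 0.
Step 2: cheapest edge leaving the tree is 0-1 (4); add 1.
Step 3: cheapest edge leaving the tree is 1-4 (2); add 4.
Step 4: cheapest edge leaving the tree is 1-2 (15); add 2.
The 4th edge added is 1-2.

1-2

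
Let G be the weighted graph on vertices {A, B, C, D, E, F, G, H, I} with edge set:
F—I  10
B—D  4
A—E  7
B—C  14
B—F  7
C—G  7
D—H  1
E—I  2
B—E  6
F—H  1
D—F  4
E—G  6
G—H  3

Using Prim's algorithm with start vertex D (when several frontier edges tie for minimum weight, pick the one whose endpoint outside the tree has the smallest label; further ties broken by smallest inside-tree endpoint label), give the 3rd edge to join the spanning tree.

Grow the tree from D using Prim:
Step 1: cheapest edge leaving the tree is D—H (1); add H.
Step 2: cheapest edge leaving the tree is F—H (1); add F.
Step 3: cheapest edge leaving the tree is G—H (3); add G.
Step 4: cheapest edge leaving the tree is B—D (4); add B.
Step 5: cheapest edge leaving the tree is B—E (6); add E.
Step 6: cheapest edge leaving the tree is E—I (2); add I.
Step 7: cheapest edge leaving the tree is A—E (7); add A.
Step 8: cheapest edge leaving the tree is C—G (7); add C.
The 3rd edge added is G—H.

G-H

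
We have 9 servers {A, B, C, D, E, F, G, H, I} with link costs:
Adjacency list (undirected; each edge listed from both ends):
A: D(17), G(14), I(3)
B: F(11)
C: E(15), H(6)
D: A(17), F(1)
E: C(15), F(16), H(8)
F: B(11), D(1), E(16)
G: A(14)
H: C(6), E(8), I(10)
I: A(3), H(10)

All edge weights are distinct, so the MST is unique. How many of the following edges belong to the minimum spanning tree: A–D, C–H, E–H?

2

Sort edges by weight, then run Kruskal:
D–F (1): add — endpoints in different components.
A–I (3): add — endpoints in different components.
C–H (6): add — endpoints in different components.
E–H (8): add — endpoints in different components.
H–I (10): add — endpoints in different components.
B–F (11): add — endpoints in different components.
A–G (14): add — endpoints in different components.
C–E (15): skip — C and E already connected.
E–F (16): add — endpoints in different components.
MST edge set: {D–F, A–I, C–H, E–H, H–I, B–F, A–G, E–F}.
Of the listed edges, {C–H, E–H} are in the MST → 2.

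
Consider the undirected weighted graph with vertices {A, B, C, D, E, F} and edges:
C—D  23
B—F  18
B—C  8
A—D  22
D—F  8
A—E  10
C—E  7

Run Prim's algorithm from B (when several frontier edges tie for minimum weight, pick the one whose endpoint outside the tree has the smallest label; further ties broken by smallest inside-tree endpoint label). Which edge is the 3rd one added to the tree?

A-E

Grow the tree from B using Prim:
Step 1: frontier [B—C 8, B—F 18] → take B—C (8); add C.
Step 2: frontier [B—F 18, C—E 7, C—D 23] → take C—E (7); add E.
Step 3: frontier [B—F 18, C—D 23, A—E 10] → take A—E (10); add A.
Step 4: frontier [A—D 22, B—F 18, C—D 23] → take B—F (18); add F.
Step 5: frontier [A—D 22, C—D 23, D—F 8] → take D—F (8); add D.
The 3rd edge added is A—E.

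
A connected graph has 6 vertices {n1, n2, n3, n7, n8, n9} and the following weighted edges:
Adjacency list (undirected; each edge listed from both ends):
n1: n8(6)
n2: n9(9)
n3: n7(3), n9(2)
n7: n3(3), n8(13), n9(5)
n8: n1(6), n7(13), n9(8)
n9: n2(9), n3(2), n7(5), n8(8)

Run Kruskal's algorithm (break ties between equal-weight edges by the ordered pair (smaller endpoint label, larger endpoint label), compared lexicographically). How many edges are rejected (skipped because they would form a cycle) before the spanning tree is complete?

1

Sort edges by weight, then run Kruskal:
n3-n9 (2): add — endpoints in different components.
n3-n7 (3): add — endpoints in different components.
n7-n9 (5): skip — n9 and n7 already connected.
n1-n8 (6): add — endpoints in different components.
n8-n9 (8): add — endpoints in different components.
n2-n9 (9): add — endpoints in different components.
Edges rejected before the tree was complete: 1.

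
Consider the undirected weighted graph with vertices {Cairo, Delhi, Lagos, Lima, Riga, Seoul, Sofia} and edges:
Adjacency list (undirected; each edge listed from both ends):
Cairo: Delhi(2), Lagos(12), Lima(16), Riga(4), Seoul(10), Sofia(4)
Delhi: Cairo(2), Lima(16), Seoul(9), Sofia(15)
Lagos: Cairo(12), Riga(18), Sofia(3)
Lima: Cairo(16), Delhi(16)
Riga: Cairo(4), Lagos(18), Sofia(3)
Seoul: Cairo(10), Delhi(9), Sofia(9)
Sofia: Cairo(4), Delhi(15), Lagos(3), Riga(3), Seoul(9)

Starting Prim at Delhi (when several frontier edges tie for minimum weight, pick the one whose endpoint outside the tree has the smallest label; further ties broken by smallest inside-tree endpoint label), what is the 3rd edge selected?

Riga-Sofia

Prim's algorithm from Delhi:
Step 1: cheapest edge leaving the tree is Cairo Delhi (2); add Cairo.
Step 2: cheapest edge leaving the tree is Cairo Riga (4); add Riga.
Step 3: cheapest edge leaving the tree is Riga Sofia (3); add Sofia.
Step 4: cheapest edge leaving the tree is Lagos Sofia (3); add Lagos.
Step 5: cheapest edge leaving the tree is Delhi Seoul (9); add Seoul.
Step 6: cheapest edge leaving the tree is Cairo Lima (16); add Lima.
The 3rd edge added is Riga Sofia.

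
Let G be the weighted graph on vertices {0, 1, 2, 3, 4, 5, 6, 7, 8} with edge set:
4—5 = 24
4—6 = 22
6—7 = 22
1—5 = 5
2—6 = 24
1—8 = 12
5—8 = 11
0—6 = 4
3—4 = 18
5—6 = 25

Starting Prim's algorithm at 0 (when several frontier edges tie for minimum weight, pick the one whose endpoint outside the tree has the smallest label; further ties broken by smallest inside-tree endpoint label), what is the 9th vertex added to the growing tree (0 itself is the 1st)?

Prim, starting at 0.
Step 1: cheapest edge leaving the tree is 0—6 (4); add 6.
Step 2: cheapest edge leaving the tree is 4—6 (22); add 4.
Step 3: cheapest edge leaving the tree is 3—4 (18); add 3.
Step 4: cheapest edge leaving the tree is 6—7 (22); add 7.
Step 5: cheapest edge leaving the tree is 2—6 (24); add 2.
Step 6: cheapest edge leaving the tree is 4—5 (24); add 5.
Step 7: cheapest edge leaving the tree is 1—5 (5); add 1.
Step 8: cheapest edge leaving the tree is 5—8 (11); add 8.
Vertex order: 0, 6, 4, 3, 7, 2, 5, 1, 8. The 9th vertex is 8.

8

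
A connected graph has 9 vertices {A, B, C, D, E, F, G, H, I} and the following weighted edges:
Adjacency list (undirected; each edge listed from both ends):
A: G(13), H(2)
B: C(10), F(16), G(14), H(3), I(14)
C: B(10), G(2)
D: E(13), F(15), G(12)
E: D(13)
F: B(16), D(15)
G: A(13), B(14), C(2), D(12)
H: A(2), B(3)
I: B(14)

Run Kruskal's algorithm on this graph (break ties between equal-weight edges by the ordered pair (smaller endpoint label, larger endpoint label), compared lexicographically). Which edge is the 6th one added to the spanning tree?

Kruskal: consider edges lightest-first.
A H (2): add — endpoints in different components.
C G (2): add — endpoints in different components.
B H (3): add — endpoints in different components.
B C (10): add — endpoints in different components.
D G (12): add — endpoints in different components.
A G (13): skip — A and G already connected.
D E (13): add — endpoints in different components.
B G (14): skip — B and G already connected.
B I (14): add — endpoints in different components.
D F (15): add — endpoints in different components.
The 6th edge added is D E.

D-E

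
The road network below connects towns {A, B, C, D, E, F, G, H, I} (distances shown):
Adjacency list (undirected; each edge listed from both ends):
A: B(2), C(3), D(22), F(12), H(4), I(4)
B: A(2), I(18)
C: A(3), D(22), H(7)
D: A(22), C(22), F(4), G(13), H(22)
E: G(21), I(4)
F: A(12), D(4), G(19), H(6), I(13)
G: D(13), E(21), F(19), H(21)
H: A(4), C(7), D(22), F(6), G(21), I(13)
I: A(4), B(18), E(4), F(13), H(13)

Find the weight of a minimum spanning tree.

Kruskal: consider edges lightest-first.
A–B (2): add — endpoints in different components.
A–C (3): add — endpoints in different components.
A–H (4): add — endpoints in different components.
A–I (4): add — endpoints in different components.
D–F (4): add — endpoints in different components.
E–I (4): add — endpoints in different components.
F–H (6): add — endpoints in different components.
C–H (7): skip — C and H already connected.
A–F (12): skip — A and F already connected.
D–G (13): add — endpoints in different components.
MST edges: A–B, A–C, A–H, A–I, D–F, E–I, F–H, D–G; total weight 2+3+4+4+4+4+6+13 = 40.

40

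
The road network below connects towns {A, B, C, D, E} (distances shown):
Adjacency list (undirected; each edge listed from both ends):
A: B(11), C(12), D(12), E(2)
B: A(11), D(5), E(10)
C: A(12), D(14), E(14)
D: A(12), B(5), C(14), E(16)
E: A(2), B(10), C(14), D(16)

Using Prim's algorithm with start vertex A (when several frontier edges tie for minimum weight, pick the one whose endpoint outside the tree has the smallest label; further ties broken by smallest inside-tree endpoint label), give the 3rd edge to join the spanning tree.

B-D

Prim, starting at A.
Step 1: frontier [A–E 2, A–B 11, A–C 12, A–D 12] → take A–E (2); add E.
Step 2: frontier [A–B 11, A–C 12, A–D 12, B–E 10, C–E 14, D–E 16] → take B–E (10); add B.
Step 3: frontier [A–C 12, A–D 12, B–D 5, C–E 14, D–E 16] → take B–D (5); add D.
Step 4: frontier [A–C 12, C–D 14, C–E 14] → take A–C (12); add C.
The 3rd edge added is B–D.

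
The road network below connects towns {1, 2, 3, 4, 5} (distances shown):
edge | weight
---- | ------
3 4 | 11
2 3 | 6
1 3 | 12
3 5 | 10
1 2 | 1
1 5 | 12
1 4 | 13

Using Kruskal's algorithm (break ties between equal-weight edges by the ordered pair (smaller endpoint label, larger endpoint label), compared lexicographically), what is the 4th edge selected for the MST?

Kruskal: consider edges lightest-first.
1 2 (1): add — endpoints in different components.
2 3 (6): add — endpoints in different components.
3 5 (10): add — endpoints in different components.
3 4 (11): add — endpoints in different components.
The 4th edge added is 3 4.

3-4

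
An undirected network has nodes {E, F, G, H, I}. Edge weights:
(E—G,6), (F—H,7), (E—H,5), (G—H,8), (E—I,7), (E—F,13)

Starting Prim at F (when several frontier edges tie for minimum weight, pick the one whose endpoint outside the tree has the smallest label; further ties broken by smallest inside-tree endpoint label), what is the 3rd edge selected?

Prim, starting at F.
Step 1: cheapest edge leaving the tree is F—H (7); add H.
Step 2: cheapest edge leaving the tree is E—H (5); add E.
Step 3: cheapest edge leaving the tree is E—G (6); add G.
Step 4: cheapest edge leaving the tree is E—I (7); add I.
The 3rd edge added is E—G.

E-G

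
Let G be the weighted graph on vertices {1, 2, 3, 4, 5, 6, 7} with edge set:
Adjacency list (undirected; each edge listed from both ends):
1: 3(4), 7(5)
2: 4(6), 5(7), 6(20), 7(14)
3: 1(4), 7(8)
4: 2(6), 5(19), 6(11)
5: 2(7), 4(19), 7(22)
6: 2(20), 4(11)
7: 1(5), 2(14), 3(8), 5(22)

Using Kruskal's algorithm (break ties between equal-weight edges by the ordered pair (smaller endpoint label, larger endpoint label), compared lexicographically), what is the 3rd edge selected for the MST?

Kruskal's algorithm — process edges by increasing weight (ties by edge label):
1-3 (4): add. Components now {1,3} {2} {4} {5} {6} {7}
1-7 (5): add. Components now {1,3,7} {2} {4} {5} {6}
2-4 (6): add. Components now {1,3,7} {2,4} {5} {6}
2-5 (7): add. Components now {1,3,7} {2,4,5} {6}
3-7 (8): skip — 3 and 7 already connected.
4-6 (11): add. Components now {1,3,7} {2,4,5,6}
2-7 (14): add. Components now {1,2,3,4,5,6,7}
The 3rd edge added is 2-4.

2-4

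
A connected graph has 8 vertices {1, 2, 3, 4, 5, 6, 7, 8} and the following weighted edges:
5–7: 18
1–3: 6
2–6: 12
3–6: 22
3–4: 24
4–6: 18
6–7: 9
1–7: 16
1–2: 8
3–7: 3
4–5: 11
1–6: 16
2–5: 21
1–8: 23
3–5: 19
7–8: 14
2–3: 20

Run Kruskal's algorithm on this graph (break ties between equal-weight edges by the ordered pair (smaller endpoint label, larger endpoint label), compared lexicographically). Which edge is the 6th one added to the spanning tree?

7-8

Sort edges by weight, then run Kruskal:
3–7 (3): add — endpoints in different components.
1–3 (6): add — endpoints in different components.
1–2 (8): add — endpoints in different components.
6–7 (9): add — endpoints in different components.
4–5 (11): add — endpoints in different components.
2–6 (12): skip — 2 and 6 already connected.
7–8 (14): add — endpoints in different components.
1–6 (16): skip — 1 and 6 already connected.
1–7 (16): skip — 1 and 7 already connected.
4–6 (18): add — endpoints in different components.
The 6th edge added is 7–8.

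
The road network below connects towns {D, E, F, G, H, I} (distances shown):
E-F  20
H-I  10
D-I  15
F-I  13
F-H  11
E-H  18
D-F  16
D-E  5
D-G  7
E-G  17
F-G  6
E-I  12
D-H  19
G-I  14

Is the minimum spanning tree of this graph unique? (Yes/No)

Kruskal's algorithm — process edges by increasing weight (ties by edge label):
D-E (5): add. Components now {D,E} {F} {G} {H} {I}
F-G (6): add. Components now {D,E} {F,G} {H} {I}
D-G (7): add. Components now {D,E,F,G} {H} {I}
H-I (10): add. Components now {D,E,F,G} {H,I}
F-H (11): add. Components now {D,E,F,G,H,I}
Every non-tree edge has weight strictly greater than the heaviest edge on the tree path between its endpoints, so the MST is unique.

Yes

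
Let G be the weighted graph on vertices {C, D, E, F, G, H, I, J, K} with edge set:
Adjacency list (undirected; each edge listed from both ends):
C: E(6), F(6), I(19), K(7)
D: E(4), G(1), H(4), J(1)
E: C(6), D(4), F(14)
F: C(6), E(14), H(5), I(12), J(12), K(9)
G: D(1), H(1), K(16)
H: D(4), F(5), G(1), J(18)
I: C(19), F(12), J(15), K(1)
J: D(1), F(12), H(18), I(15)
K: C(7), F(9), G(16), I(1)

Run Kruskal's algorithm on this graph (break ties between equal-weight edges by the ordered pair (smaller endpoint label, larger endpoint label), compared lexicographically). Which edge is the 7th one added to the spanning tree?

C-E

Kruskal's algorithm — process edges by increasing weight (ties by edge label):
D–G (1): add — endpoints in different components.
D–J (1): add — endpoints in different components.
G–H (1): add — endpoints in different components.
I–K (1): add — endpoints in different components.
D–E (4): add — endpoints in different components.
D–H (4): skip — D and H already connected.
F–H (5): add — endpoints in different components.
C–E (6): add — endpoints in different components.
C–F (6): skip — C and F already connected.
C–K (7): add — endpoints in different components.
The 7th edge added is C–E.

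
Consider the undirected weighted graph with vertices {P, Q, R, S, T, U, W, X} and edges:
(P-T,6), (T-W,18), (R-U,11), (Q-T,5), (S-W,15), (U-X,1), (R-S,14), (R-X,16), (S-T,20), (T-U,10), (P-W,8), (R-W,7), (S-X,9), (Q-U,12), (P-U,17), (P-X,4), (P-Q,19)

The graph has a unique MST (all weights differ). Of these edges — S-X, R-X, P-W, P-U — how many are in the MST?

Kruskal's algorithm — process edges by increasing weight (ties by edge label):
U-X (1): add — endpoints in different components.
P-X (4): add — endpoints in different components.
Q-T (5): add — endpoints in different components.
P-T (6): add — endpoints in different components.
R-W (7): add — endpoints in different components.
P-W (8): add — endpoints in different components.
S-X (9): add — endpoints in different components.
MST edge set: {U-X, P-X, Q-T, P-T, R-W, P-W, S-X}.
Of the listed edges, {S-X, P-W} are in the MST → 2.

2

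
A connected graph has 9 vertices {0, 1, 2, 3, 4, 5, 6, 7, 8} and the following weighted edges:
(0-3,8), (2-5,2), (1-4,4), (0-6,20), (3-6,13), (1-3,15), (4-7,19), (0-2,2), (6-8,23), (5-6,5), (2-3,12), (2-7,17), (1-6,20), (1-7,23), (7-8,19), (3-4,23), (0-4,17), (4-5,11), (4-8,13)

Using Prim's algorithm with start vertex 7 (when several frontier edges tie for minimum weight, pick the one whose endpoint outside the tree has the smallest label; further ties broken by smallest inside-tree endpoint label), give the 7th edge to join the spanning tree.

1-4

Grow the tree from 7 using Prim:
Step 1: cheapest edge leaving the tree is 2-7 (17); add 2.
Step 2: cheapest edge leaving the tree is 0-2 (2); add 0.
Step 3: cheapest edge leaving the tree is 2-5 (2); add 5.
Step 4: cheapest edge leaving the tree is 5-6 (5); add 6.
Step 5: cheapest edge leaving the tree is 0-3 (8); add 3.
Step 6: cheapest edge leaving the tree is 4-5 (11); add 4.
Step 7: cheapest edge leaving the tree is 1-4 (4); add 1.
Step 8: cheapest edge leaving the tree is 4-8 (13); add 8.
The 7th edge added is 1-4.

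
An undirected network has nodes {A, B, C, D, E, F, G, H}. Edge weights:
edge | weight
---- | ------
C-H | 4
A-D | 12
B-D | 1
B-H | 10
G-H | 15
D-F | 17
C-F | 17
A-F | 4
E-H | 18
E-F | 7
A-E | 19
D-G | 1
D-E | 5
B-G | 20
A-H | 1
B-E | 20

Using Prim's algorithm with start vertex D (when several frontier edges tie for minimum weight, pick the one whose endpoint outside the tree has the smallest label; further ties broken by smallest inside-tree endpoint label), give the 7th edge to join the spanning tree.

C-H

Grow the tree from D using Prim:
Step 1: cheapest edge leaving the tree is B-D (1); add B.
Step 2: cheapest edge leaving the tree is D-G (1); add G.
Step 3: cheapest edge leaving the tree is D-E (5); add E.
Step 4: cheapest edge leaving the tree is E-F (7); add F.
Step 5: cheapest edge leaving the tree is A-F (4); add A.
Step 6: cheapest edge leaving the tree is A-H (1); add H.
Step 7: cheapest edge leaving the tree is C-H (4); add C.
The 7th edge added is C-H.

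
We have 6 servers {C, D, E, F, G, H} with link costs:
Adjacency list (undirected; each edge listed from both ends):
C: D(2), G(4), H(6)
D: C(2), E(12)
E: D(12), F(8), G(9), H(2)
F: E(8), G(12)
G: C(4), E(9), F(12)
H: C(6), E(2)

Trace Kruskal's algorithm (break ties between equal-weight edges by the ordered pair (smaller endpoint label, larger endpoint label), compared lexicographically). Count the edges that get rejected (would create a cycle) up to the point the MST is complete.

0

Sort edges by weight, then run Kruskal:
C D (2): add — endpoints in different components.
E H (2): add — endpoints in different components.
C G (4): add — endpoints in different components.
C H (6): add — endpoints in different components.
E F (8): add — endpoints in different components.
Edges rejected before the tree was complete: 0.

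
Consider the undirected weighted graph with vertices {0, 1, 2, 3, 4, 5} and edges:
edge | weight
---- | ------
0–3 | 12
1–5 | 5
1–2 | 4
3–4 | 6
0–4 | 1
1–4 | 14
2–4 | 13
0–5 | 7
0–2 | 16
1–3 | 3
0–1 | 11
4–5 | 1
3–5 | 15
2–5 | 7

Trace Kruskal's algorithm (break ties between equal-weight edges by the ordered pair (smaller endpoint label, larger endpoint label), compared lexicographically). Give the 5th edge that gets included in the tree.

Kruskal: consider edges lightest-first.
0–4 (1): add — endpoints in different components.
4–5 (1): add — endpoints in different components.
1–3 (3): add — endpoints in different components.
1–2 (4): add — endpoints in different components.
1–5 (5): add — endpoints in different components.
The 5th edge added is 1–5.

1-5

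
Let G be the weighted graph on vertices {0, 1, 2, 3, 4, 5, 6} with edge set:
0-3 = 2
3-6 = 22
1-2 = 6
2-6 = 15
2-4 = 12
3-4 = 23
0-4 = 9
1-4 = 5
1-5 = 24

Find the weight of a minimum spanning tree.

61

Kruskal: consider edges lightest-first.
0-3 (2): add. Components now {0,3} {1} {2} {4} {5} {6}
1-4 (5): add. Components now {0,3} {1,4} {2} {5} {6}
1-2 (6): add. Components now {0,3} {1,2,4} {5} {6}
0-4 (9): add. Components now {0,1,2,3,4} {5} {6}
2-4 (12): skip — 2 and 4 already connected.
2-6 (15): add. Components now {0,1,2,3,4,6} {5}
3-6 (22): skip — 3 and 6 already connected.
3-4 (23): skip — 3 and 4 already connected.
1-5 (24): add. Components now {0,1,2,3,4,5,6}
MST edges: 0-3, 1-4, 1-2, 0-4, 2-6, 1-5; total weight 2+5+6+9+15+24 = 61.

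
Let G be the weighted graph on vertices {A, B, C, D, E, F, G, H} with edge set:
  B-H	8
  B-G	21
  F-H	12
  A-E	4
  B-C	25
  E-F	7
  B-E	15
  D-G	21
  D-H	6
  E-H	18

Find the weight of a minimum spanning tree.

Sort edges by weight, then run Kruskal:
A-E (4): add — endpoints in different components.
D-H (6): add — endpoints in different components.
E-F (7): add — endpoints in different components.
B-H (8): add — endpoints in different components.
F-H (12): add — endpoints in different components.
B-E (15): skip — B and E already connected.
E-H (18): skip — E and H already connected.
B-G (21): add — endpoints in different components.
D-G (21): skip — D and G already connected.
B-C (25): add — endpoints in different components.
MST edges: A-E, D-H, E-F, B-H, F-H, B-G, B-C; total weight 4+6+7+8+12+21+25 = 83.

83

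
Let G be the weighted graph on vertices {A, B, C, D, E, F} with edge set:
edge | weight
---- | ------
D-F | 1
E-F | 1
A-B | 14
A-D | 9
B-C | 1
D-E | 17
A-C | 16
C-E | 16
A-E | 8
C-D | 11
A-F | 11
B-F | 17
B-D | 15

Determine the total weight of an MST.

Prim, starting at F.
Step 1: frontier [D-F 1, E-F 1, A-F 11, B-F 17] → take D-F (1); add D.
Step 2: frontier [A-D 9, C-D 11, B-D 15, D-E 17, E-F 1, A-F 11, B-F 17] → take E-F (1); add E.
Step 3: frontier [A-D 9, C-D 11, B-D 15, A-E 8, C-E 16, A-F 11, B-F 17] → take A-E (8); add A.
Step 4: frontier [A-B 14, A-C 16, C-D 11, B-D 15, C-E 16, B-F 17] → take C-D (11); add C.
Step 5: frontier [A-B 14, B-C 1, B-D 15, B-F 17] → take B-C (1); add B.
MST edges: D-F, E-F, A-E, C-D, B-C; total weight 1+1+8+11+1 = 22.

22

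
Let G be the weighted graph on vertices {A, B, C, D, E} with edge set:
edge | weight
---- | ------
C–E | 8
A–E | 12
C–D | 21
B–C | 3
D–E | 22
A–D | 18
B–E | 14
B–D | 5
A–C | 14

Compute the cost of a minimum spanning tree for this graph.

Kruskal's algorithm — process edges by increasing weight (ties by edge label):
B–C (3): add. Components now {A} {B,C} {D} {E}
B–D (5): add. Components now {A} {B,C,D} {E}
C–E (8): add. Components now {A} {B,C,D,E}
A–E (12): add. Components now {A,B,C,D,E}
MST edges: B–C, B–D, C–E, A–E; total weight 3+5+8+12 = 28.

28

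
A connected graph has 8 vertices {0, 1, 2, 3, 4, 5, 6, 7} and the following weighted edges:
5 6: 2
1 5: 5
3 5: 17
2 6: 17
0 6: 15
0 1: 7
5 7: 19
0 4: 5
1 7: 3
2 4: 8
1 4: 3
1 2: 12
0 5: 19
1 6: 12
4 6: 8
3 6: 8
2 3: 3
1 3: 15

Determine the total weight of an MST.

Kruskal: consider edges lightest-first.
5 6 (2): add — endpoints in different components.
1 4 (3): add — endpoints in different components.
1 7 (3): add — endpoints in different components.
2 3 (3): add — endpoints in different components.
0 4 (5): add — endpoints in different components.
1 5 (5): add — endpoints in different components.
0 1 (7): skip — 0 and 1 already connected.
2 4 (8): add — endpoints in different components.
MST edges: 5 6, 1 4, 1 7, 2 3, 0 4, 1 5, 2 4; total weight 2+3+3+3+5+5+8 = 29.

29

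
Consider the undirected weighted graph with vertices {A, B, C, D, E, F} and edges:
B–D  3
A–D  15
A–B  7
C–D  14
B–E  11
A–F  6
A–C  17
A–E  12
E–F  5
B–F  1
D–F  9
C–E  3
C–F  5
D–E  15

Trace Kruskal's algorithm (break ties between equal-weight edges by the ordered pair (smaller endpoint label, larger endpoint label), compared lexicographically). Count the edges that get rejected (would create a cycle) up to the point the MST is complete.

1

Sort edges by weight, then run Kruskal:
B–F (1): add — endpoints in different components.
B–D (3): add — endpoints in different components.
C–E (3): add — endpoints in different components.
C–F (5): add — endpoints in different components.
E–F (5): skip — E and F already connected.
A–F (6): add — endpoints in different components.
Edges rejected before the tree was complete: 1.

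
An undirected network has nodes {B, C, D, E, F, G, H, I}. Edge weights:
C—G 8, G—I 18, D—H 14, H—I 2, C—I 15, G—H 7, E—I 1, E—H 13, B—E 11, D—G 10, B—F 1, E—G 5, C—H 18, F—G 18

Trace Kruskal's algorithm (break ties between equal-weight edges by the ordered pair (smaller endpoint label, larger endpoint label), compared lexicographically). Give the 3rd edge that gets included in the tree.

Kruskal's algorithm — process edges by increasing weight (ties by edge label):
B—F (1): add — endpoints in different components.
E—I (1): add — endpoints in different components.
H—I (2): add — endpoints in different components.
E—G (5): add — endpoints in different components.
G—H (7): skip — G and H already connected.
C—G (8): add — endpoints in different components.
D—G (10): add — endpoints in different components.
B—E (11): add — endpoints in different components.
The 3rd edge added is H—I.

H-I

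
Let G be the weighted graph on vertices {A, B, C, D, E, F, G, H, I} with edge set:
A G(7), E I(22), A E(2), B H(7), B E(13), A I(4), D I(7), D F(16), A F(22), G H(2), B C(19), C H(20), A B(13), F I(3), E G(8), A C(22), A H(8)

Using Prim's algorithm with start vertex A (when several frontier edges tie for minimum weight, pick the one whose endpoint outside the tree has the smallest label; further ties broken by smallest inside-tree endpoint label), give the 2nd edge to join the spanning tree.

Prim's algorithm from A:
Step 1: cheapest edge leaving the tree is A E (2); add E.
Step 2: cheapest edge leaving the tree is A I (4); add I.
Step 3: cheapest edge leaving the tree is F I (3); add F.
Step 4: cheapest edge leaving the tree is D I (7); add D.
Step 5: cheapest edge leaving the tree is A G (7); add G.
Step 6: cheapest edge leaving the tree is G H (2); add H.
Step 7: cheapest edge leaving the tree is B H (7); add B.
Step 8: cheapest edge leaving the tree is B C (19); add C.
The 2nd edge added is A I.

A-I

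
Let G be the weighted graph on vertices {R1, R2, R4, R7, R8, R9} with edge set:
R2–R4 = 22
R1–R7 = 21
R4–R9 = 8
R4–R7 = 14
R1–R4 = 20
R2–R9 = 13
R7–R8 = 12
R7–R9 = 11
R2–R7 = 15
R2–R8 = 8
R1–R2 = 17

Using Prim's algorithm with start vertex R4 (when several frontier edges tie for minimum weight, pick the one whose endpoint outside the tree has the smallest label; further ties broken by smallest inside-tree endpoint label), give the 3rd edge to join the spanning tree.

Prim's algorithm from R4:
Step 1: cheapest edge leaving the tree is R4–R9 (8); add R9.
Step 2: cheapest edge leaving the tree is R7–R9 (11); add R7.
Step 3: cheapest edge leaving the tree is R7–R8 (12); add R8.
Step 4: cheapest edge leaving the tree is R2–R8 (8); add R2.
Step 5: cheapest edge leaving the tree is R1–R2 (17); add R1.
The 3rd edge added is R7–R8.

R7-R8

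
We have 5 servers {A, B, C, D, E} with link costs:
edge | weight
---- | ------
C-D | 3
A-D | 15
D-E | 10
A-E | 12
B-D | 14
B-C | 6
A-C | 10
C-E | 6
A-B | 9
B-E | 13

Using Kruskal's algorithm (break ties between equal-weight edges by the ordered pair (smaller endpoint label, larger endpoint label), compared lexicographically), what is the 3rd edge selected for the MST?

Sort edges by weight, then run Kruskal:
C-D (3): add — endpoints in different components.
B-C (6): add — endpoints in different components.
C-E (6): add — endpoints in different components.
A-B (9): add — endpoints in different components.
The 3rd edge added is C-E.

C-E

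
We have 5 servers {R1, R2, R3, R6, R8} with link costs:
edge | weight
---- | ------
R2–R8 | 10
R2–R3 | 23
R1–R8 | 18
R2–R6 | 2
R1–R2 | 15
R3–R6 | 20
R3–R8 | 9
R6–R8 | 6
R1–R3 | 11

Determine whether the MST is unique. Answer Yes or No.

Kruskal's algorithm — process edges by increasing weight (ties by edge label):
R2–R6 (2): add — endpoints in different components.
R6–R8 (6): add — endpoints in different components.
R3–R8 (9): add — endpoints in different components.
R2–R8 (10): skip — R8 and R2 already connected.
R1–R3 (11): add — endpoints in different components.
Every non-tree edge has weight strictly greater than the heaviest edge on the tree path between its endpoints, so the MST is unique.

Yes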